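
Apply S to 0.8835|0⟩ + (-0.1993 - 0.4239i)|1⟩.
0.8835|0⟩ + (0.4239 - 0.1993i)|1⟩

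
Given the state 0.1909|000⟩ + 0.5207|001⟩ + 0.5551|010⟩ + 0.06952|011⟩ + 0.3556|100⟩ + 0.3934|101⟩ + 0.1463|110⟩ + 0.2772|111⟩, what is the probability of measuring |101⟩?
0.1548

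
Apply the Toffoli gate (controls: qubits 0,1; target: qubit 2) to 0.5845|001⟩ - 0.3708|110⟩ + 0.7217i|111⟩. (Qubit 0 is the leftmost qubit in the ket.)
0.5845|001⟩ + 0.7217i|110⟩ - 0.3708|111⟩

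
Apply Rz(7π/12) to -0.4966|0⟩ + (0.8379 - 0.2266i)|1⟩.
(-0.3023 + 0.394i)|0⟩ + (0.6899 + 0.5268i)|1⟩

Rz(7π/12) = [[e^(−iθ/2), 0], [0, e^(iθ/2)]] with e^(±iθ/2) = cos(θ/2) ± i·sin(θ/2); θ = 7π/12, cos(θ/2) ≈ 0.608761, sin(θ/2) ≈ 0.793353.
With a = amp(|0⟩) = -0.4966 and b = amp(|1⟩) = (0.8379 - 0.2266i):
new amp(|0⟩) = (0.608761 - 0.793353i)·a = (-0.3023 + 0.394i)
new amp(|1⟩) = (0.608761 + 0.793353i)·b = (0.6899 + 0.5268i)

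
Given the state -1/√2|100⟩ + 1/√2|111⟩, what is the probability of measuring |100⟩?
1/2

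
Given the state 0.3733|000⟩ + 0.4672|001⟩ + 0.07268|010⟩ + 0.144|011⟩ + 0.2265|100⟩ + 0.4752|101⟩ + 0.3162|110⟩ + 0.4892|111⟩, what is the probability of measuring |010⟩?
0.005282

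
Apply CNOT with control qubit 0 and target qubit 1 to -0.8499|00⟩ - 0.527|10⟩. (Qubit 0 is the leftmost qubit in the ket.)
-0.8499|00⟩ - 0.527|11⟩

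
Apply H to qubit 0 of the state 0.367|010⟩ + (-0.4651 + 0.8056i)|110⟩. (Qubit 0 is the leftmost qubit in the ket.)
(-0.06937 + 0.5696i)|010⟩ + (0.5884 - 0.5696i)|110⟩

H on qubit 0 mixes each pair of kets that differ only in qubit 0: amplitudes (a, b) of (|…0…⟩, |…1…⟩) become ((a + b)/√2, (a − b)/√2). Kets absent from the input have amplitude 0.
(|010⟩, |110⟩): (a, b) = (0.367, (-0.4651 + 0.8056i)) → ((-0.06937 + 0.5696i), (0.5884 - 0.5696i))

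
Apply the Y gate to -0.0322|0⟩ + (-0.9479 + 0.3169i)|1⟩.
(0.3169 + 0.9479i)|0⟩ - 0.0322i|1⟩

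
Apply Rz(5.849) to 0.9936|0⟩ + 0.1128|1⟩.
(-0.9703 - 0.214i)|0⟩ + (-0.1102 + 0.0243i)|1⟩

Rz(5.849) = [[e^(−iθ/2), 0], [0, e^(iθ/2)]] with e^(±iθ/2) = cos(θ/2) ± i·sin(θ/2); θ = 5.849, cos(θ/2) ≈ -0.976528, sin(θ/2) ≈ 0.215391.
With a = amp(|0⟩) = 0.9936 and b = amp(|1⟩) = 0.1128:
new amp(|0⟩) = (-0.976528 - 0.215391i)·a = (-0.9703 - 0.214i)
new amp(|1⟩) = (-0.976528 + 0.215391i)·b = (-0.1102 + 0.0243i)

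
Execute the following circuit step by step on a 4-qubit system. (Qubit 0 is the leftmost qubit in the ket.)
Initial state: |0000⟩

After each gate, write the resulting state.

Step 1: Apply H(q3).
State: 1/√2|0000⟩ + 1/√2|0001⟩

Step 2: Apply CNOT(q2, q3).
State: 1/√2|0000⟩ + 1/√2|0001⟩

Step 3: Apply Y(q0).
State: (1/√2)i|1000⟩ + (1/√2)i|1001⟩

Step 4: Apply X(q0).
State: (1/√2)i|0000⟩ + (1/√2)i|0001⟩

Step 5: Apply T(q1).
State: (1/√2)i|0000⟩ + (1/√2)i|0001⟩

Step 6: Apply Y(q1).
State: -1/√2|0100⟩ - 1/√2|0101⟩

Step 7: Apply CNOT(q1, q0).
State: -1/√2|1100⟩ - 1/√2|1101⟩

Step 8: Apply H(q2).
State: -1/2|1100⟩ - 1/2|1101⟩ - 1/2|1110⟩ - 1/2|1111⟩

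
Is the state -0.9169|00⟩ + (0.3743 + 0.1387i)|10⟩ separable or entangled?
Separable

Writing the state as a|00⟩ + b|01⟩ + c|10⟩ + d|11⟩, it is a product state iff ad − bc = 0.
Here (a, b, c, d) = (-0.9169, 0, (0.3743 + 0.1387i), 0): ad − bc = (-0.9169)(0) − (0)(0.3743 + 0.1387i) = 0, so the state is separable.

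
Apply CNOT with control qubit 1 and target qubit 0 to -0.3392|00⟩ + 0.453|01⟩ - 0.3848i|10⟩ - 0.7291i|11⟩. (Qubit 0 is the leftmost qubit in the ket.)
-0.3392|00⟩ - 0.7291i|01⟩ - 0.3848i|10⟩ + 0.453|11⟩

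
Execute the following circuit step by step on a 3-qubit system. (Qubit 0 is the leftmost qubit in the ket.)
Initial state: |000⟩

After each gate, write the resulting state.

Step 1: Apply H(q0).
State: 1/√2|000⟩ + 1/√2|100⟩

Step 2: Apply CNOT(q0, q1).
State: 1/√2|000⟩ + 1/√2|110⟩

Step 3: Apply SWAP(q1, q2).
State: 1/√2|000⟩ + 1/√2|101⟩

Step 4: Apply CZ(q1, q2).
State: 1/√2|000⟩ + 1/√2|101⟩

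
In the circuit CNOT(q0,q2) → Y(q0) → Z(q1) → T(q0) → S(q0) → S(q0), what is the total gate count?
6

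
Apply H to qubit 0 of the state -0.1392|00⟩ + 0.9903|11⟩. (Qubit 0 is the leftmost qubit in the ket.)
-0.09843|00⟩ + 0.7002|01⟩ - 0.09843|10⟩ - 0.7002|11⟩

H on qubit 0 mixes each pair of kets that differ only in qubit 0: amplitudes (a, b) of (|…0…⟩, |…1…⟩) become ((a + b)/√2, (a − b)/√2). Kets absent from the input have amplitude 0.
(|00⟩, |10⟩): (a, b) = (-0.1392, 0) → (-0.09843, -0.09843)
(|01⟩, |11⟩): (a, b) = (0, 0.9903) → (0.7002, -0.7002)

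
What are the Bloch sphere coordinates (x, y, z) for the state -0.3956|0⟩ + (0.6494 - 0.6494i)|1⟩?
(-0.5138, 0.5138, -0.6869)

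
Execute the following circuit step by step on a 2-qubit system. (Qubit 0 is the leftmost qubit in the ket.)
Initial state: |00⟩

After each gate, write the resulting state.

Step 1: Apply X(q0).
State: |10⟩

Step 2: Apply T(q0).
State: (1/√2 + (1/√2)i)|10⟩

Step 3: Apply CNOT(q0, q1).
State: (1/√2 + (1/√2)i)|11⟩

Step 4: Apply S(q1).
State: (-1/√2 + (1/√2)i)|11⟩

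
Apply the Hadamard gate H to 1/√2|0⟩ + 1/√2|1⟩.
|0⟩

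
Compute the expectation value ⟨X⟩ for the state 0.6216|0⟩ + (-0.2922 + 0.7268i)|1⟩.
-0.3633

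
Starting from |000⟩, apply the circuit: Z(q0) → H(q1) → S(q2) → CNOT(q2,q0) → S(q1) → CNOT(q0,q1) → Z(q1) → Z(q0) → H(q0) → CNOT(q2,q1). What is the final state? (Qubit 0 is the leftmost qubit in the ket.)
1/2|000⟩ - (1/2)i|010⟩ + 1/2|100⟩ - (1/2)i|110⟩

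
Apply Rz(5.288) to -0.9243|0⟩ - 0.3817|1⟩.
(0.8122 + 0.4412i)|0⟩ + (0.3354 - 0.1822i)|1⟩

Rz(5.288) = [[e^(−iθ/2), 0], [0, e^(iθ/2)]] with e^(±iθ/2) = cos(θ/2) ± i·sin(θ/2); θ = 5.288, cos(θ/2) ≈ -0.878734, sin(θ/2) ≈ 0.477312.
With a = amp(|0⟩) = -0.9243 and b = amp(|1⟩) = -0.3817:
new amp(|0⟩) = (-0.878734 - 0.477312i)·a = (0.8122 + 0.4412i)
new amp(|1⟩) = (-0.878734 + 0.477312i)·b = (0.3354 - 0.1822i)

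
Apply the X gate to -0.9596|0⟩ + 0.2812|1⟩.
0.2812|0⟩ - 0.9596|1⟩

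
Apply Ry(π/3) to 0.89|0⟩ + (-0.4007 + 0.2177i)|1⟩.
(0.9711 - 0.1089i)|0⟩ + (0.09798 + 0.1885i)|1⟩

Ry(π/3) = [[cos(θ/2), −sin(θ/2)], [sin(θ/2), cos(θ/2)]]; θ = π/3, cos(θ/2) ≈ 0.866025, sin(θ/2) ≈ 0.5.
With a = amp(|0⟩) = 0.89 and b = amp(|1⟩) = (-0.4007 + 0.2177i):
new amp(|0⟩) = (0.866025)·a + (-0.5)·b = (0.9711 - 0.1089i)
new amp(|1⟩) = (0.5)·a + (0.866025)·b = (0.09798 + 0.1885i)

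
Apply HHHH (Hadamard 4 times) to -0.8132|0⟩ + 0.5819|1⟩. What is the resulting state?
-0.8132|0⟩ + 0.5819|1⟩

H² = I, so an even number of Hadamards cancels: H^4 = I and the state is unchanged.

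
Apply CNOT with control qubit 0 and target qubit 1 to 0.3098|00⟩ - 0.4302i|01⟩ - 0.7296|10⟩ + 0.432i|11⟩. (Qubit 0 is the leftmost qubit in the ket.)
0.3098|00⟩ - 0.4302i|01⟩ + 0.432i|10⟩ - 0.7296|11⟩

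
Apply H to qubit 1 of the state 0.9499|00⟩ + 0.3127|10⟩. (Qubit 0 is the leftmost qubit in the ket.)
0.6717|00⟩ + 0.6717|01⟩ + 0.2211|10⟩ + 0.2211|11⟩

H on qubit 1 mixes each pair of kets that differ only in qubit 1: amplitudes (a, b) of (|…0…⟩, |…1…⟩) become ((a + b)/√2, (a − b)/√2). Kets absent from the input have amplitude 0.
(|00⟩, |01⟩): (a, b) = (0.9499, 0) → (0.6717, 0.6717)
(|10⟩, |11⟩): (a, b) = (0.3127, 0) → (0.2211, 0.2211)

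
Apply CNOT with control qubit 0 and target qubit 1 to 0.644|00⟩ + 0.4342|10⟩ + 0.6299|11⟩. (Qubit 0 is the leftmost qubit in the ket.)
0.644|00⟩ + 0.6299|10⟩ + 0.4342|11⟩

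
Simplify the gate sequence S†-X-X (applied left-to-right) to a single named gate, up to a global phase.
S†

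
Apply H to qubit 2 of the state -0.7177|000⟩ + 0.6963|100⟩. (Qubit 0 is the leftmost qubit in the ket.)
-0.5075|000⟩ - 0.5075|001⟩ + 0.4924|100⟩ + 0.4924|101⟩

H on qubit 2 mixes each pair of kets that differ only in qubit 2: amplitudes (a, b) of (|…0…⟩, |…1…⟩) become ((a + b)/√2, (a − b)/√2). Kets absent from the input have amplitude 0.
(|000⟩, |001⟩): (a, b) = (-0.7177, 0) → (-0.5075, -0.5075)
(|100⟩, |101⟩): (a, b) = (0.6963, 0) → (0.4924, 0.4924)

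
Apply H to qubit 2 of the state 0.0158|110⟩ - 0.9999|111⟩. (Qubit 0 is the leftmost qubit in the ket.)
-0.6959|110⟩ + 0.7182|111⟩

H on qubit 2 mixes each pair of kets that differ only in qubit 2: amplitudes (a, b) of (|…0…⟩, |…1…⟩) become ((a + b)/√2, (a − b)/√2). Kets absent from the input have amplitude 0.
(|110⟩, |111⟩): (a, b) = (0.0158, -0.9999) → (-0.6959, 0.7182)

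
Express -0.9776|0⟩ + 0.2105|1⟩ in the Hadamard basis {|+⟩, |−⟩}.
-0.5424|+⟩ - 0.8401|−⟩

With |ψ⟩ = α|0⟩ + β|1⟩, the Hadamard-basis coefficients are ⟨+|ψ⟩ = (α + β)/√2 and ⟨−|ψ⟩ = (α − β)/√2.
Here α = -0.9776, β = 0.2105: (α + β)/√2 = -0.5424, (α − β)/√2 = -0.8401.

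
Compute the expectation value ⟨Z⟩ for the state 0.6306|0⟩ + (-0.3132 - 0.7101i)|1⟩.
-0.2047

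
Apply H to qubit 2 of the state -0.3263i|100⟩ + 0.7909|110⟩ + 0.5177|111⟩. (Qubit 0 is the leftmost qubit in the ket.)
-0.2307i|100⟩ - 0.2307i|101⟩ + 0.9253|110⟩ + 0.1932|111⟩

H on qubit 2 mixes each pair of kets that differ only in qubit 2: amplitudes (a, b) of (|…0…⟩, |…1…⟩) become ((a + b)/√2, (a − b)/√2). Kets absent from the input have amplitude 0.
(|100⟩, |101⟩): (a, b) = (-0.3263i, 0) → (-0.2307i, -0.2307i)
(|110⟩, |111⟩): (a, b) = (0.7909, 0.5177) → (0.9253, 0.1932)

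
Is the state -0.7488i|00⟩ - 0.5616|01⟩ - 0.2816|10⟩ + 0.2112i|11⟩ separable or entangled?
Separable

Writing the state as a|00⟩ + b|01⟩ + c|10⟩ + d|11⟩, it is a product state iff ad − bc = 0.
Here (a, b, c, d) = (-0.7488i, -0.5616, -0.2816, 0.2112i): ad − bc = (-0.7488i)(0.2112i) − (-0.5616)(-0.2816) = 0, so the state is separable.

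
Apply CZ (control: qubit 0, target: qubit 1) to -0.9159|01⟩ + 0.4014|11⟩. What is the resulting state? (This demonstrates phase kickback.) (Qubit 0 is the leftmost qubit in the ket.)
-0.9159|01⟩ - 0.4014|11⟩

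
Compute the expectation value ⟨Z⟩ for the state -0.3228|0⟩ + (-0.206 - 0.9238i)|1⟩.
-0.7916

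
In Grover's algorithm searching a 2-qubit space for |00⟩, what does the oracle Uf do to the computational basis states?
Uf|x⟩ = -|x⟩ if x = 00, else |x⟩ (phase flip on target)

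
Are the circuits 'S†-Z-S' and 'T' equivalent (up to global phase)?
No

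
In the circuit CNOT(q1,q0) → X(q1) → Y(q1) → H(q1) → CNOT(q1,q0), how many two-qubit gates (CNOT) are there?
2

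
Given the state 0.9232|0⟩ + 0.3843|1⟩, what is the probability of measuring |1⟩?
0.1477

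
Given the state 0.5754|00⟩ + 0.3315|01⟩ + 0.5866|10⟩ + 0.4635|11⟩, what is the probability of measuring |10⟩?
0.3441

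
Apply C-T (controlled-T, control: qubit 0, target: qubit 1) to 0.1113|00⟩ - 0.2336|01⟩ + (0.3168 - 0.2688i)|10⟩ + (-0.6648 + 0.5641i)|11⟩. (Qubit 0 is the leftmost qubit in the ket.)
0.1113|00⟩ - 0.2336|01⟩ + (0.3168 - 0.2688i)|10⟩ + (-0.869 - 0.07121i)|11⟩

C-T leaves the control-|0⟩ kets |00⟩, |01⟩ unchanged and applies T to qubit 1 on the control-|1⟩ pair (|10⟩, |11⟩).
T = [[1, 0], [0, (1/√2 + (1/√2)i)]].
With a = amp(|10⟩) = (0.3168 - 0.2688i) and b = amp(|11⟩) = (-0.6648 + 0.5641i):
new amp(|10⟩) = (1)·a = (0.3168 - 0.2688i)
new amp(|11⟩) = (1/√2 + (1/√2)i)·b = (-0.869 - 0.07121i)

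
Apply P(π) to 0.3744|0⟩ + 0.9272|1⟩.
0.3744|0⟩ - 0.9272|1⟩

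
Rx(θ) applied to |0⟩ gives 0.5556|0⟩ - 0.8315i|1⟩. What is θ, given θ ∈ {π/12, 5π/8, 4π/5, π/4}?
5π/8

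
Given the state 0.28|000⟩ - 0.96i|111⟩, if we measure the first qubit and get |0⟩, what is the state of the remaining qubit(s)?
|00⟩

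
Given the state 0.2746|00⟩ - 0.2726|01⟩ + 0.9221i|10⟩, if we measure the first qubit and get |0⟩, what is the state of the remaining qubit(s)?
0.7097|0⟩ - 0.7045|1⟩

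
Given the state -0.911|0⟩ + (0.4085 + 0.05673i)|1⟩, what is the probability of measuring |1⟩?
0.1701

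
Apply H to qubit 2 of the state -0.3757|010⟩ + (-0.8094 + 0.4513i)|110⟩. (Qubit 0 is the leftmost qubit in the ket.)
-0.2657|010⟩ - 0.2657|011⟩ + (-0.5723 + 0.3191i)|110⟩ + (-0.5723 + 0.3191i)|111⟩

H on qubit 2 mixes each pair of kets that differ only in qubit 2: amplitudes (a, b) of (|…0…⟩, |…1…⟩) become ((a + b)/√2, (a − b)/√2). Kets absent from the input have amplitude 0.
(|010⟩, |011⟩): (a, b) = (-0.3757, 0) → (-0.2657, -0.2657)
(|110⟩, |111⟩): (a, b) = ((-0.8094 + 0.4513i), 0) → ((-0.5723 + 0.3191i), (-0.5723 + 0.3191i))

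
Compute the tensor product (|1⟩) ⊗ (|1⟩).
|11⟩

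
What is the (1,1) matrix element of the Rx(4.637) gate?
-0.68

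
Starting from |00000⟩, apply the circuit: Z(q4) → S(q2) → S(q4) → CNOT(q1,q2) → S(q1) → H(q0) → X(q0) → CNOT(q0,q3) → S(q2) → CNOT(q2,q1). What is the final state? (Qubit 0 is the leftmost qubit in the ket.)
1/√2|00000⟩ + 1/√2|10010⟩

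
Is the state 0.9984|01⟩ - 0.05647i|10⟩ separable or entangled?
Entangled

Writing the state as a|00⟩ + b|01⟩ + c|10⟩ + d|11⟩, it is a product state iff ad − bc = 0.
Here (a, b, c, d) = (0, 0.9984, -0.05647i, 0): ad − bc = (0)(0) − (0.9984)(-0.05647i) = 0.05638i ≠ 0, so the state is entangled.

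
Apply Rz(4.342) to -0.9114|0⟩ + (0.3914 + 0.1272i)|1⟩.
(0.5148 + 0.7521i)|0⟩ + (-0.326 + 0.2511i)|1⟩

Rz(4.342) = [[e^(−iθ/2), 0], [0, e^(iθ/2)]] with e^(±iθ/2) = cos(θ/2) ± i·sin(θ/2); θ = 4.342, cos(θ/2) ≈ -0.564811, sin(θ/2) ≈ 0.825221.
With a = amp(|0⟩) = -0.9114 and b = amp(|1⟩) = (0.3914 + 0.1272i):
new amp(|0⟩) = (-0.564811 - 0.825221i)·a = (0.5148 + 0.7521i)
new amp(|1⟩) = (-0.564811 + 0.825221i)·b = (-0.326 + 0.2511i)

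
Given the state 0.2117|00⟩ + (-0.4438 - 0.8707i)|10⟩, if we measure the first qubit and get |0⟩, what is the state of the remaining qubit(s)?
|0⟩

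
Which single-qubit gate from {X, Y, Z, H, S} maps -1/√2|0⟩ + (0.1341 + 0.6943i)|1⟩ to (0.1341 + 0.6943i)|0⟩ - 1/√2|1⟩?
X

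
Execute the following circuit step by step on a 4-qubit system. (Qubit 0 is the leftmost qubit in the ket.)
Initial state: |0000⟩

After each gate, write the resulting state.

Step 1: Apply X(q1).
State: |0100⟩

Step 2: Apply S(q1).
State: i|0100⟩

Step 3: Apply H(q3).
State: (1/√2)i|0100⟩ + (1/√2)i|0101⟩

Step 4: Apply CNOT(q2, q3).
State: (1/√2)i|0100⟩ + (1/√2)i|0101⟩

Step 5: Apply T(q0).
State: (1/√2)i|0100⟩ + (1/√2)i|0101⟩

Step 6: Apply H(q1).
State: (1/2)i|0000⟩ + (1/2)i|0001⟩ - (1/2)i|0100⟩ - (1/2)i|0101⟩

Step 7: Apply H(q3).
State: (1/√2)i|0000⟩ - (1/√2)i|0100⟩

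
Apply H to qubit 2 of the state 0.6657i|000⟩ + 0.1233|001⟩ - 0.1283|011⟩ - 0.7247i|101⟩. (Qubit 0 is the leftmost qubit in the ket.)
(0.08719 + 0.4707i)|000⟩ + (-0.08719 + 0.4707i)|001⟩ - 0.09072|010⟩ + 0.09072|011⟩ - 0.5124i|100⟩ + 0.5124i|101⟩

H on qubit 2 mixes each pair of kets that differ only in qubit 2: amplitudes (a, b) of (|…0…⟩, |…1…⟩) become ((a + b)/√2, (a − b)/√2). Kets absent from the input have amplitude 0.
(|000⟩, |001⟩): (a, b) = (0.6657i, 0.1233) → ((0.08719 + 0.4707i), (-0.08719 + 0.4707i))
(|010⟩, |011⟩): (a, b) = (0, -0.1283) → (-0.09072, 0.09072)
(|100⟩, |101⟩): (a, b) = (0, -0.7247i) → (-0.5124i, 0.5124i)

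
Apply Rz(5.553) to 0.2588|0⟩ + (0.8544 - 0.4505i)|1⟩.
(-0.2417 - 0.0924i)|0⟩ + (-0.6372 + 0.7259i)|1⟩

Rz(5.553) = [[e^(−iθ/2), 0], [0, e^(iθ/2)]] with e^(±iθ/2) = cos(θ/2) ± i·sin(θ/2); θ = 5.553, cos(θ/2) ≈ -0.934091, sin(θ/2) ≈ 0.357036.
With a = amp(|0⟩) = 0.2588 and b = amp(|1⟩) = (0.8544 - 0.4505i):
new amp(|0⟩) = (-0.934091 - 0.357036i)·a = (-0.2417 - 0.0924i)
new amp(|1⟩) = (-0.934091 + 0.357036i)·b = (-0.6372 + 0.7259i)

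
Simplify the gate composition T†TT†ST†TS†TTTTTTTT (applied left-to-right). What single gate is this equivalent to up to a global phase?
T†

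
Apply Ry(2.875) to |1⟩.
-0.9911|0⟩ + 0.1329|1⟩

Ry(2.875) = [[cos(θ/2), −sin(θ/2)], [sin(θ/2), cos(θ/2)]]; θ = 2.875, cos(θ/2) ≈ 0.132902, sin(θ/2) ≈ 0.991129.
With a = amp(|0⟩) = 0 and b = amp(|1⟩) = 1:
new amp(|0⟩) = (0.132902)·a + (-0.991129)·b = -0.9911
new amp(|1⟩) = (0.991129)·a + (0.132902)·b = 0.1329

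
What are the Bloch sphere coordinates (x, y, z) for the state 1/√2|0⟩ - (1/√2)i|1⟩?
(0, -1, 0)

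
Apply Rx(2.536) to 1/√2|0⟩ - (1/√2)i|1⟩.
-0.4641|0⟩ - 0.8858i|1⟩

Rx(2.536) = [[cos(θ/2), −i·sin(θ/2)], [−i·sin(θ/2), cos(θ/2)]]; θ = 2.536, cos(θ/2) ≈ 0.29819, sin(θ/2) ≈ 0.954506.
With a = amp(|0⟩) = 1/√2 and b = amp(|1⟩) = -(1/√2)i:
new amp(|0⟩) = (0.29819)·a + (-0.954506i)·b = -0.4641
new amp(|1⟩) = (-0.954506i)·a + (0.29819)·b = -0.8858i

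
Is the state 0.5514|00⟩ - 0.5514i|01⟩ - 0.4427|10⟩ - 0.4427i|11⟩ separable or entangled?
Entangled

Writing the state as a|00⟩ + b|01⟩ + c|10⟩ + d|11⟩, it is a product state iff ad − bc = 0.
Here (a, b, c, d) = (0.5514, -0.5514i, -0.4427, -0.4427i): ad − bc = (0.5514)(-0.4427i) − (-0.5514i)(-0.4427) = -0.4882i ≠ 0, so the state is entangled.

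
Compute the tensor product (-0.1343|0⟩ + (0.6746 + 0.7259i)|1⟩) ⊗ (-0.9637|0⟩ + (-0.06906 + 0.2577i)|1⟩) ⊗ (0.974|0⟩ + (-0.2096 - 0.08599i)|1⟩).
0.1261|000⟩ + (-0.02713 - 0.01113i)|001⟩ + (0.009034 - 0.03371i)|010⟩ + (-0.00492 + 0.006457i)|011⟩ + (-0.6332 - 0.6814i)|100⟩ + (0.07611 + 0.2025i)|101⟩ + (-0.2276 + 0.1205i)|110⟩ + (0.05961 - 0.005839i)|111⟩

amp(|b₁b₂…⟩) = product of the factor amplitudes for bits b₁, b₂, …; only kets whose every factor amplitude is nonzero survive.
|000⟩: (-0.1343)(-0.9637)(0.974) = 0.1261
|001⟩: (-0.1343)(-0.9637)(-0.2096 - 0.08599i) = (-0.02713 - 0.01113i)
|010⟩: (-0.1343)(-0.06906 + 0.2577i)(0.974) = (0.009034 - 0.03371i)
|011⟩: (-0.1343)(-0.06906 + 0.2577i)(-0.2096 - 0.08599i) = (-0.00492 + 0.006457i)
|100⟩: (0.6746 + 0.7259i)(-0.9637)(0.974) = (-0.6332 - 0.6814i)
|101⟩: (0.6746 + 0.7259i)(-0.9637)(-0.2096 - 0.08599i) = (0.07611 + 0.2025i)
|110⟩: (0.6746 + 0.7259i)(-0.06906 + 0.2577i)(0.974) = (-0.2276 + 0.1205i)
|111⟩: (0.6746 + 0.7259i)(-0.06906 + 0.2577i)(-0.2096 - 0.08599i) = (0.05961 - 0.005839i)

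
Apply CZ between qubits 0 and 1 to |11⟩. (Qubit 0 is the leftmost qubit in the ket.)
-|11⟩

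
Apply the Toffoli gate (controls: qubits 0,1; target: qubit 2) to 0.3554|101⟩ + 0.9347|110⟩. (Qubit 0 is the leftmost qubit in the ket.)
0.3554|101⟩ + 0.9347|111⟩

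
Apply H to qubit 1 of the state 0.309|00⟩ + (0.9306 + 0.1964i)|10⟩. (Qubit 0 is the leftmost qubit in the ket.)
0.2185|00⟩ + 0.2185|01⟩ + (0.658 + 0.1389i)|10⟩ + (0.658 + 0.1389i)|11⟩

H on qubit 1 mixes each pair of kets that differ only in qubit 1: amplitudes (a, b) of (|…0…⟩, |…1…⟩) become ((a + b)/√2, (a − b)/√2). Kets absent from the input have amplitude 0.
(|00⟩, |01⟩): (a, b) = (0.309, 0) → (0.2185, 0.2185)
(|10⟩, |11⟩): (a, b) = ((0.9306 + 0.1964i), 0) → ((0.658 + 0.1389i), (0.658 + 0.1389i))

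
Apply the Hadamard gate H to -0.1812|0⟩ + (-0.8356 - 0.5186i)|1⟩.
(-0.719 - 0.3667i)|0⟩ + (0.4627 + 0.3667i)|1⟩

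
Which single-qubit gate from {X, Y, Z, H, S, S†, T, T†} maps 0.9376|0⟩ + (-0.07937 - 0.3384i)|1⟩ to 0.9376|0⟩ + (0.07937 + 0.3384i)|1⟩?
Z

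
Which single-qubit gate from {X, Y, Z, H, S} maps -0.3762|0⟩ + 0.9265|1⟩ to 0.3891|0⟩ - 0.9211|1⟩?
H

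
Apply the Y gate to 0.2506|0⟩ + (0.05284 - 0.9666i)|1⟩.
(-0.9666 - 0.05284i)|0⟩ + 0.2506i|1⟩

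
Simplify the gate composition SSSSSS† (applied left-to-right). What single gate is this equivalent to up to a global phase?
I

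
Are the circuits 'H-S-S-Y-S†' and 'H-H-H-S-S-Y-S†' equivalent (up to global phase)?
Yes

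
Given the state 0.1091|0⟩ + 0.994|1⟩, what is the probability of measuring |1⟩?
0.988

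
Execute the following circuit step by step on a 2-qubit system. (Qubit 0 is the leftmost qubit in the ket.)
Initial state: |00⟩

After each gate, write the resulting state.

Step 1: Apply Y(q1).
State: i|01⟩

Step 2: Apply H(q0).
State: (1/√2)i|01⟩ + (1/√2)i|11⟩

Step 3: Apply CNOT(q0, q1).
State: (1/√2)i|01⟩ + (1/√2)i|10⟩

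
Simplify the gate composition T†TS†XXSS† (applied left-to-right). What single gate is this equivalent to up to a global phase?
S†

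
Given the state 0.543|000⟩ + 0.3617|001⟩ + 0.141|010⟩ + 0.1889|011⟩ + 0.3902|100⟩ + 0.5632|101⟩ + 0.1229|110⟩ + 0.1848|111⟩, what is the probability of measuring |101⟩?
0.3172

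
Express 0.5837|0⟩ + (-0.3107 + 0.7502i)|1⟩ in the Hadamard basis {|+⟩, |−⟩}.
(0.193 + 0.5305i)|+⟩ + (0.6324 - 0.5305i)|−⟩

With |ψ⟩ = α|0⟩ + β|1⟩, the Hadamard-basis coefficients are ⟨+|ψ⟩ = (α + β)/√2 and ⟨−|ψ⟩ = (α − β)/√2.
Here α = 0.5837, β = (-0.3107 + 0.7502i): (α + β)/√2 = (0.193 + 0.5305i), (α − β)/√2 = (0.6324 - 0.5305i).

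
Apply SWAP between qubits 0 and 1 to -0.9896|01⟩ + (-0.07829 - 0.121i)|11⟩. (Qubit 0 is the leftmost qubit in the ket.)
-0.9896|10⟩ + (-0.07829 - 0.121i)|11⟩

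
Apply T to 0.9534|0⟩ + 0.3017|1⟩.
0.9534|0⟩ + (0.2133 + 0.2133i)|1⟩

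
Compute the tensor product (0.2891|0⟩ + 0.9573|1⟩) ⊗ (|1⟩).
0.2891|01⟩ + 0.9573|11⟩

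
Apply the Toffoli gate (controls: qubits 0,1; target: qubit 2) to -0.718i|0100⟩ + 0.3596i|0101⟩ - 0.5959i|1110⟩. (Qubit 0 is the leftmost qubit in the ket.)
-0.718i|0100⟩ + 0.3596i|0101⟩ - 0.5959i|1100⟩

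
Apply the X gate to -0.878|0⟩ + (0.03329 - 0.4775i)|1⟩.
(0.03329 - 0.4775i)|0⟩ - 0.878|1⟩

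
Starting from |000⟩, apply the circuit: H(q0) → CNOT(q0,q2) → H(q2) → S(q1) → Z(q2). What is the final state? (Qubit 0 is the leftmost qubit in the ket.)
1/2|000⟩ - 1/2|001⟩ + 1/2|100⟩ + 1/2|101⟩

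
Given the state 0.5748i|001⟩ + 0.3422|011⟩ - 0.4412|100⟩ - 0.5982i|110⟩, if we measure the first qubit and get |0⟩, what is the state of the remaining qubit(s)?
0.8593i|01⟩ + 0.5115|11⟩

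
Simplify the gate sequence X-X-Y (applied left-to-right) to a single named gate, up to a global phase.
Y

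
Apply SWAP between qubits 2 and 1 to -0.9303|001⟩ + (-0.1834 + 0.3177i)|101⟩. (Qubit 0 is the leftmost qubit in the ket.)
-0.9303|010⟩ + (-0.1834 + 0.3177i)|110⟩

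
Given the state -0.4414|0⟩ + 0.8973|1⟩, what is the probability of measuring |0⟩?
0.1948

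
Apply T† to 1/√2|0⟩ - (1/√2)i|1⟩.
1/√2|0⟩ + (-1/2 - (1/2)i)|1⟩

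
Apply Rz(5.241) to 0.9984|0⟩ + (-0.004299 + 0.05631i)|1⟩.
(-0.8659 - 0.497i)|0⟩ + (-0.0243 - 0.05098i)|1⟩

Rz(5.241) = [[e^(−iθ/2), 0], [0, e^(iθ/2)]] with e^(±iθ/2) = cos(θ/2) ± i·sin(θ/2); θ = 5.241, cos(θ/2) ≈ -0.867276, sin(θ/2) ≈ 0.497828.
With a = amp(|0⟩) = 0.9984 and b = amp(|1⟩) = (-0.004299 + 0.05631i):
new amp(|0⟩) = (-0.867276 - 0.497828i)·a = (-0.8659 - 0.497i)
new amp(|1⟩) = (-0.867276 + 0.497828i)·b = (-0.0243 - 0.05098i)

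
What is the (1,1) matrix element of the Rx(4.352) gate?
-0.5689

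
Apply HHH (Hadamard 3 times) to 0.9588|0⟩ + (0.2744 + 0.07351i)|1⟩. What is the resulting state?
(0.872 + 0.05198i)|0⟩ + (0.4839 - 0.05198i)|1⟩

H² = I, so H^3 = H: a single Hadamard. With (a, b) = (0.9588, (0.2744 + 0.07351i)), H gives ((a + b)/√2, (a − b)/√2) = ((0.872 + 0.05198i), (0.4839 - 0.05198i)).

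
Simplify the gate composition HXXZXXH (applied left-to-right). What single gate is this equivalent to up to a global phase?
X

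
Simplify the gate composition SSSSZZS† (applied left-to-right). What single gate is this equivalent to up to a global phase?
S†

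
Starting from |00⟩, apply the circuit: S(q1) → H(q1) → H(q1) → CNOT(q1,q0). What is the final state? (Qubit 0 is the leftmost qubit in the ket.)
|00⟩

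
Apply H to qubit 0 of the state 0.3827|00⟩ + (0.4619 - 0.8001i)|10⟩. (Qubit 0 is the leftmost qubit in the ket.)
(0.5972 - 0.5658i)|00⟩ + (-0.056 + 0.5658i)|10⟩

H on qubit 0 mixes each pair of kets that differ only in qubit 0: amplitudes (a, b) of (|…0…⟩, |…1…⟩) become ((a + b)/√2, (a − b)/√2). Kets absent from the input have amplitude 0.
(|00⟩, |10⟩): (a, b) = (0.3827, (0.4619 - 0.8001i)) → ((0.5972 - 0.5658i), (-0.056 + 0.5658i))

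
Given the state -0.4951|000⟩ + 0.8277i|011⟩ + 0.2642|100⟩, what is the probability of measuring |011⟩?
0.6851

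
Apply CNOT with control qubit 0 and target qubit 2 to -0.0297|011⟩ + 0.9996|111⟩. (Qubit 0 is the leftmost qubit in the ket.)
-0.0297|011⟩ + 0.9996|110⟩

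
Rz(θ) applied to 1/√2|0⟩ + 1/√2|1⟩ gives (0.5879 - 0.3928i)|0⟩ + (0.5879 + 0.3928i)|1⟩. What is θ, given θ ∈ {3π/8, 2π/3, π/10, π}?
3π/8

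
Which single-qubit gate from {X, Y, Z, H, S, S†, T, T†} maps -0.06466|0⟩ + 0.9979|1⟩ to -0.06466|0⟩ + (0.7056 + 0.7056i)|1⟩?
T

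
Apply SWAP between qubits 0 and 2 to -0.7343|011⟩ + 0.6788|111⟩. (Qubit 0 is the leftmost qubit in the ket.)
-0.7343|110⟩ + 0.6788|111⟩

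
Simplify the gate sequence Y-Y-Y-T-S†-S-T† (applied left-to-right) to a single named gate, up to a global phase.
Y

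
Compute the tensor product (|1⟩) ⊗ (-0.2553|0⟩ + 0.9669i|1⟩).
-0.2553|10⟩ + 0.9669i|11⟩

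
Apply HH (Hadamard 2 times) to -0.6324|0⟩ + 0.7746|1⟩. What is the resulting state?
-0.6324|0⟩ + 0.7746|1⟩

H² = I, so an even number of Hadamards cancels: H^2 = I and the state is unchanged.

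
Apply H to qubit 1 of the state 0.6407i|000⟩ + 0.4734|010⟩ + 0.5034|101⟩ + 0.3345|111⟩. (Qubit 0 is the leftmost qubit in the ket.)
(0.3347 + 0.453i)|000⟩ + (-0.3347 + 0.453i)|010⟩ + 0.5925|101⟩ + 0.1194|111⟩

H on qubit 1 mixes each pair of kets that differ only in qubit 1: amplitudes (a, b) of (|…0…⟩, |…1…⟩) become ((a + b)/√2, (a − b)/√2). Kets absent from the input have amplitude 0.
(|000⟩, |010⟩): (a, b) = (0.6407i, 0.4734) → ((0.3347 + 0.453i), (-0.3347 + 0.453i))
(|101⟩, |111⟩): (a, b) = (0.5034, 0.3345) → (0.5925, 0.1194)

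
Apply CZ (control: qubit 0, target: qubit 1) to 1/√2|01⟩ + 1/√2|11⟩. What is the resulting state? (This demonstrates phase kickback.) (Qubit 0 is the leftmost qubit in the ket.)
1/√2|01⟩ - 1/√2|11⟩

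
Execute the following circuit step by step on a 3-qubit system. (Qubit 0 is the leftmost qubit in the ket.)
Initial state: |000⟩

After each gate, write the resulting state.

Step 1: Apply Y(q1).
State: i|010⟩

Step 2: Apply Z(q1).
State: -i|010⟩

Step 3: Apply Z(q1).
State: i|010⟩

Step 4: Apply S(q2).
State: i|010⟩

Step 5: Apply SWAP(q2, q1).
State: i|001⟩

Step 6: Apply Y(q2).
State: |000⟩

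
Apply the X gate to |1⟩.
|0⟩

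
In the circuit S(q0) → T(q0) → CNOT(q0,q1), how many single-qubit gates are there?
2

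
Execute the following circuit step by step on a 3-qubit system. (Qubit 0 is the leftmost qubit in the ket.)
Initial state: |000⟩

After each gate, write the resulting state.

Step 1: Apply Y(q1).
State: i|010⟩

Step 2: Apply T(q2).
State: i|010⟩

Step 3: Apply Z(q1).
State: -i|010⟩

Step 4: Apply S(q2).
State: -i|010⟩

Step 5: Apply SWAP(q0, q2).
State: -i|010⟩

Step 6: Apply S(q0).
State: -i|010⟩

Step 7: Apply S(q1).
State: |010⟩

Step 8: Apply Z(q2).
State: |010⟩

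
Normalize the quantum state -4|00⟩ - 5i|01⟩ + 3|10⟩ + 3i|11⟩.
-0.5208|00⟩ - 0.6509i|01⟩ + 0.3906|10⟩ + 0.3906i|11⟩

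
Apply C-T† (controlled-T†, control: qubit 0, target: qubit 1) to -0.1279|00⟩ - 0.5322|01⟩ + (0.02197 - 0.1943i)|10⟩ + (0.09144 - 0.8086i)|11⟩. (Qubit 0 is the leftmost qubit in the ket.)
-0.1279|00⟩ - 0.5322|01⟩ + (0.02197 - 0.1943i)|10⟩ + (-0.5071 - 0.6364i)|11⟩

C-T† leaves the control-|0⟩ kets |00⟩, |01⟩ unchanged and applies T† to qubit 1 on the control-|1⟩ pair (|10⟩, |11⟩).
T† = [[1, 0], [0, (1/√2 - (1/√2)i)]].
With a = amp(|10⟩) = (0.02197 - 0.1943i) and b = amp(|11⟩) = (0.09144 - 0.8086i):
new amp(|10⟩) = (1)·a = (0.02197 - 0.1943i)
new amp(|11⟩) = (1/√2 - (1/√2)i)·b = (-0.5071 - 0.6364i)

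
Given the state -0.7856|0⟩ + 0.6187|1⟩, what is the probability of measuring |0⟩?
0.6172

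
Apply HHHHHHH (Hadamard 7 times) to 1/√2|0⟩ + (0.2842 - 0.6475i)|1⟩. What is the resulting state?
(0.701 - 0.4579i)|0⟩ + (0.299 + 0.4579i)|1⟩

H² = I, so H^7 = H: a single Hadamard. With (a, b) = (1/√2, (0.2842 - 0.6475i)), H gives ((a + b)/√2, (a − b)/√2) = ((0.701 - 0.4579i), (0.299 + 0.4579i)).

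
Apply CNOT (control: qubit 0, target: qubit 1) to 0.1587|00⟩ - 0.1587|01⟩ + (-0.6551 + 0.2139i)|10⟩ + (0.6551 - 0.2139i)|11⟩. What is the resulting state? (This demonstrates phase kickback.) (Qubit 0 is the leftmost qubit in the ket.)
0.1587|00⟩ - 0.1587|01⟩ + (0.6551 - 0.2139i)|10⟩ + (-0.6551 + 0.2139i)|11⟩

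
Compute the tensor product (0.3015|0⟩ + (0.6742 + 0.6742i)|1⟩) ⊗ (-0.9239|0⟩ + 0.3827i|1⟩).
-0.2786|00⟩ + 0.1154i|01⟩ + (-0.6229 - 0.6229i)|10⟩ + (-0.258 + 0.258i)|11⟩

amp(|b₁b₂…⟩) = product of the factor amplitudes for bits b₁, b₂, …; only kets whose every factor amplitude is nonzero survive.
|00⟩: (0.3015)(-0.9239) = -0.2786
|01⟩: (0.3015)(0.3827i) = 0.1154i
|10⟩: (0.6742 + 0.6742i)(-0.9239) = (-0.6229 - 0.6229i)
|11⟩: (0.6742 + 0.6742i)(0.3827i) = (-0.258 + 0.258i)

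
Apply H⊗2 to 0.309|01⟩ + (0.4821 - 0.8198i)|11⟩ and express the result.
(0.3956 - 0.4099i)|00⟩ + (-0.3956 + 0.4099i)|01⟩ + (-0.08655 + 0.4099i)|10⟩ + (0.08655 - 0.4099i)|11⟩

H⊗2 gives amp(|y⟩) = (1/2) Σ_x (−1)^(x·y) amp(|x⟩), where x·y is the number of positions in which both x and y have a 1.
|00⟩: (0.309 + (0.4821 - 0.8198i))/2 = (0.3956 - 0.4099i)
|01⟩: (-0.309 - (0.4821 - 0.8198i))/2 = (-0.3956 + 0.4099i)
|10⟩: (0.309 - (0.4821 - 0.8198i))/2 = (-0.08655 + 0.4099i)
|11⟩: (-0.309 + (0.4821 - 0.8198i))/2 = (0.08655 - 0.4099i)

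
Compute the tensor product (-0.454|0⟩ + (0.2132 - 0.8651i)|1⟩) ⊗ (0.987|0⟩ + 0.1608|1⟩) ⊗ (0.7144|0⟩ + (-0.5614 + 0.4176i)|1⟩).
-0.3201|000⟩ + (0.2516 - 0.1871i)|001⟩ - 0.05215|010⟩ + (0.04098 - 0.03049i)|011⟩ + (0.1503 - 0.61i)|100⟩ + (0.2384 + 0.5672i)|101⟩ + (0.02449 - 0.09938i)|110⟩ + (0.03885 + 0.09241i)|111⟩

amp(|b₁b₂…⟩) = product of the factor amplitudes for bits b₁, b₂, …; only kets whose every factor amplitude is nonzero survive.
|000⟩: (-0.454)(0.987)(0.7144) = -0.3201
|001⟩: (-0.454)(0.987)(-0.5614 + 0.4176i) = (0.2516 - 0.1871i)
|010⟩: (-0.454)(0.1608)(0.7144) = -0.05215
|011⟩: (-0.454)(0.1608)(-0.5614 + 0.4176i) = (0.04098 - 0.03049i)
|100⟩: (0.2132 - 0.8651i)(0.987)(0.7144) = (0.1503 - 0.61i)
|101⟩: (0.2132 - 0.8651i)(0.987)(-0.5614 + 0.4176i) = (0.2384 + 0.5672i)
|110⟩: (0.2132 - 0.8651i)(0.1608)(0.7144) = (0.02449 - 0.09938i)
|111⟩: (0.2132 - 0.8651i)(0.1608)(-0.5614 + 0.4176i) = (0.03885 + 0.09241i)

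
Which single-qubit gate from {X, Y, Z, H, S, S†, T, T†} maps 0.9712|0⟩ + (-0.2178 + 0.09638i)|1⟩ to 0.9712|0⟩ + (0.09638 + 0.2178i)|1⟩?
S†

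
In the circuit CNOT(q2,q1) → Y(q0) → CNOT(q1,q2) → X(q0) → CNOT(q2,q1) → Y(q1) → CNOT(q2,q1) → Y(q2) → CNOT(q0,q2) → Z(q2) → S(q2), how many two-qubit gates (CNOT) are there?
5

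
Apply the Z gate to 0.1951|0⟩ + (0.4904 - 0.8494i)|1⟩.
0.1951|0⟩ + (-0.4904 + 0.8494i)|1⟩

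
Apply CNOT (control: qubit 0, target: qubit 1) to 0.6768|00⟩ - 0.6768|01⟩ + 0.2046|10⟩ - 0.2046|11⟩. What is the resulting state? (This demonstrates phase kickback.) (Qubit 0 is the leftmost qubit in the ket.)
0.6768|00⟩ - 0.6768|01⟩ - 0.2046|10⟩ + 0.2046|11⟩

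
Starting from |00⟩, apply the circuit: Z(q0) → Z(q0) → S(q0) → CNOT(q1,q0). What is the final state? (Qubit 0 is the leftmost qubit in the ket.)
|00⟩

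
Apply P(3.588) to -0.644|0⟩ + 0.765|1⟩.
-0.644|0⟩ + (-0.69 - 0.3303i)|1⟩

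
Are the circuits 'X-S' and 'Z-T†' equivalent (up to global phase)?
No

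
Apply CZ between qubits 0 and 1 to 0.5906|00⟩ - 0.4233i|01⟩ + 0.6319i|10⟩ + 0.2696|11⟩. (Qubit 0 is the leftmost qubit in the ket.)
0.5906|00⟩ - 0.4233i|01⟩ + 0.6319i|10⟩ - 0.2696|11⟩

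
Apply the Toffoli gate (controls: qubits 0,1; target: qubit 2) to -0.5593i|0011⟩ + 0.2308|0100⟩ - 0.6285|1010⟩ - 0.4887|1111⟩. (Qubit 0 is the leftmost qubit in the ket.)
-0.5593i|0011⟩ + 0.2308|0100⟩ - 0.6285|1010⟩ - 0.4887|1101⟩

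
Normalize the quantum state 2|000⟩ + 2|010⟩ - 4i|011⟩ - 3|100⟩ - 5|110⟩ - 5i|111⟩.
0.2195|000⟩ + 0.2195|010⟩ - 0.4391i|011⟩ - 0.3293|100⟩ - 0.5488|110⟩ - 0.5488i|111⟩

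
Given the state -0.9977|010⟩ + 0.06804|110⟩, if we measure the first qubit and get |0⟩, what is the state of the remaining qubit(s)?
-|10⟩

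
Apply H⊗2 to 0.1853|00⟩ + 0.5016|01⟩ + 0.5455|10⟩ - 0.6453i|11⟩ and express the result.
(0.6162 - 0.3227i)|00⟩ + (0.1146 + 0.3227i)|01⟩ + (0.0707 + 0.3227i)|10⟩ + (-0.4309 - 0.3227i)|11⟩

H⊗2 gives amp(|y⟩) = (1/2) Σ_x (−1)^(x·y) amp(|x⟩), where x·y is the number of positions in which both x and y have a 1.
|00⟩: (0.1853 + 0.5016 + 0.5455 - 0.6453i)/2 = (0.6162 - 0.3227i)
|01⟩: (0.1853 - 0.5016 + 0.5455 + 0.6453i)/2 = (0.1146 + 0.3227i)
|10⟩: (0.1853 + 0.5016 - 0.5455 + 0.6453i)/2 = (0.0707 + 0.3227i)
|11⟩: (0.1853 - 0.5016 - 0.5455 - 0.6453i)/2 = (-0.4309 - 0.3227i)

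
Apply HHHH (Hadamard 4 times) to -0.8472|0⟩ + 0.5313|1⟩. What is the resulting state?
-0.8472|0⟩ + 0.5313|1⟩

H² = I, so an even number of Hadamards cancels: H^4 = I and the state is unchanged.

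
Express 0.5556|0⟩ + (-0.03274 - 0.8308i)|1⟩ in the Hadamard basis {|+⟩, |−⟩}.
(0.3697 - 0.5875i)|+⟩ + (0.416 + 0.5875i)|−⟩

With |ψ⟩ = α|0⟩ + β|1⟩, the Hadamard-basis coefficients are ⟨+|ψ⟩ = (α + β)/√2 and ⟨−|ψ⟩ = (α − β)/√2.
Here α = 0.5556, β = (-0.03274 - 0.8308i): (α + β)/√2 = (0.3697 - 0.5875i), (α − β)/√2 = (0.416 + 0.5875i).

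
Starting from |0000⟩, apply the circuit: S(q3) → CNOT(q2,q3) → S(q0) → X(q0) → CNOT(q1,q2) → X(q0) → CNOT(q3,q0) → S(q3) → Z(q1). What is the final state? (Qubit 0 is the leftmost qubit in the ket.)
|0000⟩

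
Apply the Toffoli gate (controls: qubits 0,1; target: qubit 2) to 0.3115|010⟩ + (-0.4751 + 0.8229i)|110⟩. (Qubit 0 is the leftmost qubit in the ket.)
0.3115|010⟩ + (-0.4751 + 0.8229i)|111⟩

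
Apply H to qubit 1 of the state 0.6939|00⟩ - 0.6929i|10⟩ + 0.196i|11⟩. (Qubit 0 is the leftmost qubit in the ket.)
0.4907|00⟩ + 0.4907|01⟩ - 0.3514i|10⟩ - 0.6285i|11⟩

H on qubit 1 mixes each pair of kets that differ only in qubit 1: amplitudes (a, b) of (|…0…⟩, |…1…⟩) become ((a + b)/√2, (a − b)/√2). Kets absent from the input have amplitude 0.
(|00⟩, |01⟩): (a, b) = (0.6939, 0) → (0.4907, 0.4907)
(|10⟩, |11⟩): (a, b) = (-0.6929i, 0.196i) → (-0.3514i, -0.6285i)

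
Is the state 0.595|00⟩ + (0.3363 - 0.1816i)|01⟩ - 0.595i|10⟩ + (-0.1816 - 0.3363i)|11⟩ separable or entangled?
Separable

Writing the state as a|00⟩ + b|01⟩ + c|10⟩ + d|11⟩, it is a product state iff ad − bc = 0.
Here (a, b, c, d) = (0.595, (0.3363 - 0.1816i), -0.595i, (-0.1816 - 0.3363i)): ad − bc = (0.595)(-0.1816 - 0.3363i) − (0.3363 - 0.1816i)(-0.595i) = 0, so the state is separable.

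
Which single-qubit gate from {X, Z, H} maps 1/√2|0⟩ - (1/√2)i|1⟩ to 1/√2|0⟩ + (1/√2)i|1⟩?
Z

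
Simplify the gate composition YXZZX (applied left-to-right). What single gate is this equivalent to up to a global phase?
Y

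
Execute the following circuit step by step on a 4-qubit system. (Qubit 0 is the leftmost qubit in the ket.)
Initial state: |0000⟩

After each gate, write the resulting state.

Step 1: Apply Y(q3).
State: i|0001⟩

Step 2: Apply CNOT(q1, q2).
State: i|0001⟩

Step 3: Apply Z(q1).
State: i|0001⟩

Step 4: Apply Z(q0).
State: i|0001⟩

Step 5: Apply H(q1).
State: (1/√2)i|0001⟩ + (1/√2)i|0101⟩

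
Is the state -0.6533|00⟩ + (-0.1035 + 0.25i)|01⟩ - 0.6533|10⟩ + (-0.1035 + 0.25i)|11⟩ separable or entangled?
Separable

Writing the state as a|00⟩ + b|01⟩ + c|10⟩ + d|11⟩, it is a product state iff ad − bc = 0.
Here (a, b, c, d) = (-0.6533, (-0.1035 + 0.25i), -0.6533, (-0.1035 + 0.25i)): ad − bc = (-0.6533)(-0.1035 + 0.25i) − (-0.1035 + 0.25i)(-0.6533) = 0, so the state is separable.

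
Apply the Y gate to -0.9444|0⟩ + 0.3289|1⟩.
-0.3289i|0⟩ - 0.9444i|1⟩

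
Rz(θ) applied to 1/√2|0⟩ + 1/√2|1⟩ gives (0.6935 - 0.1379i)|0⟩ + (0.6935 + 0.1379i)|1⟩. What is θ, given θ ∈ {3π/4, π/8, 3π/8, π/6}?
π/8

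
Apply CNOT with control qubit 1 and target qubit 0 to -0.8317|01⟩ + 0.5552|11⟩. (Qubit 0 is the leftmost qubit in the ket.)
0.5552|01⟩ - 0.8317|11⟩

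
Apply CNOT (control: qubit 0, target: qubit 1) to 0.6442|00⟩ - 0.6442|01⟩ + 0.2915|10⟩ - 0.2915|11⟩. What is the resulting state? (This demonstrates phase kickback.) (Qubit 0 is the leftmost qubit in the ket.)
0.6442|00⟩ - 0.6442|01⟩ - 0.2915|10⟩ + 0.2915|11⟩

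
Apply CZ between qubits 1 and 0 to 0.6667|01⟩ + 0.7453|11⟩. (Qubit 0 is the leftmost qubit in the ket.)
0.6667|01⟩ - 0.7453|11⟩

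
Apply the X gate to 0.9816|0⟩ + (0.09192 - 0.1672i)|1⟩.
(0.09192 - 0.1672i)|0⟩ + 0.9816|1⟩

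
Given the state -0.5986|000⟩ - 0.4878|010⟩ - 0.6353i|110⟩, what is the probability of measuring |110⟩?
0.4036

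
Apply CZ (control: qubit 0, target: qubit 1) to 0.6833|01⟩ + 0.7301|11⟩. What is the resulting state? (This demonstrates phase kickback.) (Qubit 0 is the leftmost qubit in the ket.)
0.6833|01⟩ - 0.7301|11⟩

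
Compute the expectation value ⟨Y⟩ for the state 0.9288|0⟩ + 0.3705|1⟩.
0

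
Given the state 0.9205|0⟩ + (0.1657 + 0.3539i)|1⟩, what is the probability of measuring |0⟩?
0.8473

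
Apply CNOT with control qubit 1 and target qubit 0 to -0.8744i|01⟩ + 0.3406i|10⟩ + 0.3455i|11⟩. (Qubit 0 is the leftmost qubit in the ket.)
0.3455i|01⟩ + 0.3406i|10⟩ - 0.8744i|11⟩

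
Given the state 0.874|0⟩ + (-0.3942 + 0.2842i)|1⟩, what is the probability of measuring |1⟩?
0.2362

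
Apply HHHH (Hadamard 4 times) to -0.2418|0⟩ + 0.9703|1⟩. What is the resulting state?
-0.2418|0⟩ + 0.9703|1⟩

H² = I, so an even number of Hadamards cancels: H^4 = I and the state is unchanged.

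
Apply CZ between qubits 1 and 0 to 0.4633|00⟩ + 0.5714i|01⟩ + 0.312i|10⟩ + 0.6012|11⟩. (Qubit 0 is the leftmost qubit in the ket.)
0.4633|00⟩ + 0.5714i|01⟩ + 0.312i|10⟩ - 0.6012|11⟩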